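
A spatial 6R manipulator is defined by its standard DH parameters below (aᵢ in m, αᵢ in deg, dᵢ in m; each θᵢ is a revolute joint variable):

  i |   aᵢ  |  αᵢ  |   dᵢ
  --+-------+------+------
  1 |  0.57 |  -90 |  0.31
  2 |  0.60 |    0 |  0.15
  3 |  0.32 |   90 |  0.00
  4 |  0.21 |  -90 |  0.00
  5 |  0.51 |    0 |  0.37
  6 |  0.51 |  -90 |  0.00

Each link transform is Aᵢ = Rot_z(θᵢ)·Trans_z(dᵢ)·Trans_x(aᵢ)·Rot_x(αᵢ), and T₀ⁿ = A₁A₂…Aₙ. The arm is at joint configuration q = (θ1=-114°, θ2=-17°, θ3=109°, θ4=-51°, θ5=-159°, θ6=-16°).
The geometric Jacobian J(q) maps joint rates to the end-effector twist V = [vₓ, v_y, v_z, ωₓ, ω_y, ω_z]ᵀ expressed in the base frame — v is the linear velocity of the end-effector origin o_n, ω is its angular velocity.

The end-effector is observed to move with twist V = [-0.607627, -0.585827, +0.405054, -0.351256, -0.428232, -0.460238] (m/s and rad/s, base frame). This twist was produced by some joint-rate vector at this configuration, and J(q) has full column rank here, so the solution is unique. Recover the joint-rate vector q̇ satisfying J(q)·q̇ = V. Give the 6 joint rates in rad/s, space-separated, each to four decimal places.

-0.0520 0.0380 -0.5000 0.5480 0.8380 -0.3370

o_n = [0.3435, -1.6489, 0.3572]
J₁: ẑ×o_n = [1.6489, 0.3435, -0.0000], ω = ẑ
J2: z=[0.9135, -0.4067, 0.0000] o=[-0.2318, -0.5207, 0.3100] → [-0.0192, -0.0431, -0.7967, 0.9135, -0.4067, 0.0000]
J3: z=[0.9135, -0.4067, 0.0000] o=[-0.3282, -1.1059, 0.4854] → [0.0521, 0.1171, -0.2229, 0.9135, -0.4067, 0.0000]
J4: z=[-0.4065, -0.9130, -0.0349] o=[-0.3236, -1.0957, 0.1656] → [-0.1943, 0.0546, 0.8340, -0.4065, -0.9130, -0.0349]
J5: z=[0.5859, -0.2312, -0.7767] o=[-0.4709, -1.0251, 0.0335] → [-0.5593, -0.8222, -0.1773, 0.5859, -0.2312, -0.7767]
J6: z=[0.5859, -0.2312, -0.7767] o=[0.0054, -1.4376, 0.0392] → [-0.2377, -0.4489, -0.0457, 0.5859, -0.2312, -0.7767]
q̇ = J⁺·V = [-0.0520, 0.0380, -0.5000, 0.5480, 0.8380, -0.3370]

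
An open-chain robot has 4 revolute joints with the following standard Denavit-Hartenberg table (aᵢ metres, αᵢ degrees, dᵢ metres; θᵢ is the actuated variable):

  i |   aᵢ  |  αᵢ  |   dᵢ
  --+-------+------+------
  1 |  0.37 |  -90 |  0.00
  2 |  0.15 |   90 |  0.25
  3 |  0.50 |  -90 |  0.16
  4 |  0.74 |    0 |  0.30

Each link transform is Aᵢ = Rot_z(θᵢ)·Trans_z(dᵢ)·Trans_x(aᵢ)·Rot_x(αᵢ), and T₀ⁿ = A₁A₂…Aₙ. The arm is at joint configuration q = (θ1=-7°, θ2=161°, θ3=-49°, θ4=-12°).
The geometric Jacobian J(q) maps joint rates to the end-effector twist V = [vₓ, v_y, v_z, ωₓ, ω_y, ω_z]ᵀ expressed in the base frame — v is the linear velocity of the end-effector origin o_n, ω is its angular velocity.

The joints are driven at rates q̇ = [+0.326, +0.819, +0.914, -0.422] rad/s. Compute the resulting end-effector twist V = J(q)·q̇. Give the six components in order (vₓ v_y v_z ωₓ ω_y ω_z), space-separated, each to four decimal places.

-0.7887 0.8829 0.3383 0.6603 0.4651 -0.4345

o_n = [-0.6962, -0.3949, -0.6807]
J₁: ẑ×o_n = [0.3949, -0.6962, 0.0000], ω = ẑ
J2: z=[0.1219, 0.9925, 0.0000] o=[0.3672, -0.0451, 0.0000] → [-0.6756, 0.0830, 1.0129, 0.1219, 0.9925, 0.0000]
J3: z=[0.3231, -0.0397, -0.9455] o=[0.2569, 0.2203, -0.0488] → [-0.5567, 1.1054, -0.2366, 0.3231, -0.0397, -0.9455]
J4: z=[-0.6283, 0.7381, -0.2457] o=[-0.0452, -0.1228, -0.3069] → [-0.3428, -0.0749, 0.6515, -0.6283, 0.7381, -0.2457]
V = J·q̇ = [-0.7887, 0.8829, 0.3383, 0.6603, 0.4651, -0.4345]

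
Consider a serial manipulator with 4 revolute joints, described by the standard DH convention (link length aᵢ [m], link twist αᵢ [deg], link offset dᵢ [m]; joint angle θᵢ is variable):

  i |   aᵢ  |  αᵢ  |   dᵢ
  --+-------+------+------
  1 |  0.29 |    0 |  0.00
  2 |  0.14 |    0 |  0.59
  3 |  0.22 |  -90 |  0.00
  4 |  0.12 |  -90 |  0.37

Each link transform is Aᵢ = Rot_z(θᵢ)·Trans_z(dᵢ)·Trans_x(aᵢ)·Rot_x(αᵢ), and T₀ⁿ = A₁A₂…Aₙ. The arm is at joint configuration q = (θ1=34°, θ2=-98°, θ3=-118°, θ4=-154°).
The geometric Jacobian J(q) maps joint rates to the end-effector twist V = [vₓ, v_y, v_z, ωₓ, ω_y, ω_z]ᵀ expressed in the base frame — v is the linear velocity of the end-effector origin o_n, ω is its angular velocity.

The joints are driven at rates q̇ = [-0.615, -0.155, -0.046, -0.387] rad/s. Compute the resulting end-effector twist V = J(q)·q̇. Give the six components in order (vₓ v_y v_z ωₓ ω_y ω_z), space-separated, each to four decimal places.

-0.2754 -0.0938 -0.0417 0.0135 0.3868 -0.8160

o_n = [0.1768, -0.3295, 0.6426]
J₁: ẑ×o_n = [0.3295, 0.1768, -0.0000], ω = ẑ
J2: z=[0.0000, 0.0000, 1.0000] o=[0.2404, 0.1622, 0.0000] → [0.4917, -0.0636, 0.0000, 0.0000, 0.0000, 1.0000]
J3: z=[0.0000, 0.0000, 1.0000] o=[0.3018, 0.0363, 0.5900] → [0.3659, -0.1250, 0.0000, 0.0000, 0.0000, 1.0000]
J4: z=[-0.0349, -0.9994, 0.0000] o=[0.0819, 0.0440, 0.5900] → [-0.0526, 0.0018, 0.1079, -0.0349, -0.9994, 0.0000]
V = J·q̇ = [-0.2754, -0.0938, -0.0417, 0.0135, 0.3868, -0.8160]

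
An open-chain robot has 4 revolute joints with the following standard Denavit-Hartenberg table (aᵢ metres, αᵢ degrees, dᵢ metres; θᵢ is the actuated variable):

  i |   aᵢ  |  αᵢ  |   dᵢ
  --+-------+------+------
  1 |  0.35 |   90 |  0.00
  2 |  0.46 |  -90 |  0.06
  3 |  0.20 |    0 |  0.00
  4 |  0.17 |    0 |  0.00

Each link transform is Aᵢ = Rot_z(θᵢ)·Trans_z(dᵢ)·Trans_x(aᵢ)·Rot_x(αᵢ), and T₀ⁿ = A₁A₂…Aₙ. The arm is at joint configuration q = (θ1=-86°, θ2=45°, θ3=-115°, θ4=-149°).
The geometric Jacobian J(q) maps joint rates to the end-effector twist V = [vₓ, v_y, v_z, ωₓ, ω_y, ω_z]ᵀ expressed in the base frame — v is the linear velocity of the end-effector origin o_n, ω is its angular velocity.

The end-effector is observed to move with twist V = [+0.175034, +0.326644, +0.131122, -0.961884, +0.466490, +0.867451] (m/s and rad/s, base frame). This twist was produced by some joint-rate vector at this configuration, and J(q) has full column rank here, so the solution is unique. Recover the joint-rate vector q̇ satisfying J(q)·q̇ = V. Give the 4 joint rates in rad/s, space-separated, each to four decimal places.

o_n = [-0.0300, -0.6065, 0.2529]
J₁: ẑ×o_n = [0.6065, -0.0300, 0.0000], ω = ẑ
J2: z=[-0.9976, -0.0698, 0.0000] o=[0.0244, -0.3491, 0.0000] → [-0.0176, 0.2523, 0.2529, -0.9976, -0.0698, 0.0000]
J3: z=[-0.0493, 0.7054, 0.7071] o=[-0.0127, -0.6778, 0.3253] → [-0.1014, -0.0157, 0.0086, -0.0493, 0.7054, 0.7071]
J4: z=[-0.0493, 0.7054, 0.7071] o=[-0.1977, -0.6308, 0.2655] → [-0.0261, 0.1180, -0.1195, -0.0493, 0.7054, 0.7071]
q̇ = J⁺·V = [0.3350, 0.9270, -0.1040, 0.8570]

0.3350 0.9270 -0.1040 0.8570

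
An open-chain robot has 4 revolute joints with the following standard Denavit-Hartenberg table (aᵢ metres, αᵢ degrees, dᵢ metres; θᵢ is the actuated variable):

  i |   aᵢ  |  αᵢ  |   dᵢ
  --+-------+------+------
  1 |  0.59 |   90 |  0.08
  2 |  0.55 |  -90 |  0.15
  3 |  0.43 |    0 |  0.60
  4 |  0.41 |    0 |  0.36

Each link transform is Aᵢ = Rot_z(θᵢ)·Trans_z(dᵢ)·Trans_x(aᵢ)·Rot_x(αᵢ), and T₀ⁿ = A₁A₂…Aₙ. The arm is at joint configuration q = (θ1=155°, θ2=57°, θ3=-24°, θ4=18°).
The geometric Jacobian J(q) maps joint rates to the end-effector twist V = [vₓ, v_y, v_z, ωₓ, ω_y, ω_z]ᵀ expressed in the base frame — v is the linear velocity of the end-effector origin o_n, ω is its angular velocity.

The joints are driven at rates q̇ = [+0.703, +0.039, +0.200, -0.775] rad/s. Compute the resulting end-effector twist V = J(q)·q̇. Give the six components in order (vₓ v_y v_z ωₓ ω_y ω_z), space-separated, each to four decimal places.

-0.2696 -0.1060 0.0060 -0.4206 0.2391 0.3898

o_n = [-0.3163, 0.5533, 1.7355]
J₁: ẑ×o_n = [-0.5533, -0.3163, 0.0000], ω = ẑ
J2: z=[0.4226, 0.9063, 0.0000] o=[-0.5347, 0.2493, 0.0800] → [1.5004, -0.6997, -0.0695, 0.4226, 0.9063, 0.0000]
J3: z=[0.7601, -0.3544, 0.5446] o=[-0.7428, 0.5119, 0.5413] → [-0.4458, -0.6754, 0.1826, 0.7601, -0.3544, 0.5446]
J4: z=[0.7601, -0.3544, 0.5446] o=[-0.4067, 0.5482, 1.1975] → [-0.1935, -0.3597, 0.0359, 0.7601, -0.3544, 0.5446]
V = J·q̇ = [-0.2696, -0.1060, 0.0060, -0.4206, 0.2391, 0.3898]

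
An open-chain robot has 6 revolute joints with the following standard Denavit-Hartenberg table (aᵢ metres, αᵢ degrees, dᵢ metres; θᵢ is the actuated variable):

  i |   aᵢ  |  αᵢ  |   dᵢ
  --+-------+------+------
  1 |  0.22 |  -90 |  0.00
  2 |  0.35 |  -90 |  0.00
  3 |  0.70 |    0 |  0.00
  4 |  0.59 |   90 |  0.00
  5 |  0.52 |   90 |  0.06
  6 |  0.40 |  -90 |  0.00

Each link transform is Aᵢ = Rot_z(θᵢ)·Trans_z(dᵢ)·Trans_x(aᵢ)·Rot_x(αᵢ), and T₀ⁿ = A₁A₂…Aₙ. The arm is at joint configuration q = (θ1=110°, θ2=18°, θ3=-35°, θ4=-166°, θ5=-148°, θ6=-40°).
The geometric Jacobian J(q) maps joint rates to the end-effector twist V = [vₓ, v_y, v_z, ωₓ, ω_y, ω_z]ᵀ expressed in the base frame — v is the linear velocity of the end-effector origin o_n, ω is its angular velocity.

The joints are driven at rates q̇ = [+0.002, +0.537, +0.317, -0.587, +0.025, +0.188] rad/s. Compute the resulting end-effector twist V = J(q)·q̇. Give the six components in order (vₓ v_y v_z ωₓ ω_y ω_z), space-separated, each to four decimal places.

o_n = [-1.0201, 0.9747, 0.1210]
J₁: ẑ×o_n = [-0.9747, -1.0201, 0.0000], ω = ẑ
J2: z=[-0.9397, -0.3420, 0.0000] o=[-0.0752, 0.2067, 0.0000] → [-0.0414, 0.1137, -1.0448, -0.9397, -0.3420, 0.0000]
J3: z=[0.1057, -0.2904, -0.9511] o=[-0.1891, 0.5195, -0.1082] → [0.3663, 0.7661, -0.1932, 0.1057, -0.2904, -0.9511]
J4: z=[0.1057, -0.2904, -0.9511] o=[-0.7529, 0.8947, -0.2853] → [-0.0419, 0.2112, -0.0691, 0.1057, -0.2904, -0.9511]
J5: z=[0.7607, 0.6396, -0.1107] o=[-0.3750, 0.4747, -0.1151] → [0.2064, -0.1082, 0.7929, 0.7607, 0.6396, -0.1107]
J6: z=[-0.2497, 0.1309, -0.9594] o=[-0.6409, 0.9070, 0.0131] → [0.0791, 0.3907, 0.0327, -0.2497, 0.1309, -0.9594]
V = J·q̇ = [0.1366, 0.2487, -0.5557, -0.5611, -0.0647, 0.0756]

0.1366 0.2487 -0.5557 -0.5611 -0.0647 0.0756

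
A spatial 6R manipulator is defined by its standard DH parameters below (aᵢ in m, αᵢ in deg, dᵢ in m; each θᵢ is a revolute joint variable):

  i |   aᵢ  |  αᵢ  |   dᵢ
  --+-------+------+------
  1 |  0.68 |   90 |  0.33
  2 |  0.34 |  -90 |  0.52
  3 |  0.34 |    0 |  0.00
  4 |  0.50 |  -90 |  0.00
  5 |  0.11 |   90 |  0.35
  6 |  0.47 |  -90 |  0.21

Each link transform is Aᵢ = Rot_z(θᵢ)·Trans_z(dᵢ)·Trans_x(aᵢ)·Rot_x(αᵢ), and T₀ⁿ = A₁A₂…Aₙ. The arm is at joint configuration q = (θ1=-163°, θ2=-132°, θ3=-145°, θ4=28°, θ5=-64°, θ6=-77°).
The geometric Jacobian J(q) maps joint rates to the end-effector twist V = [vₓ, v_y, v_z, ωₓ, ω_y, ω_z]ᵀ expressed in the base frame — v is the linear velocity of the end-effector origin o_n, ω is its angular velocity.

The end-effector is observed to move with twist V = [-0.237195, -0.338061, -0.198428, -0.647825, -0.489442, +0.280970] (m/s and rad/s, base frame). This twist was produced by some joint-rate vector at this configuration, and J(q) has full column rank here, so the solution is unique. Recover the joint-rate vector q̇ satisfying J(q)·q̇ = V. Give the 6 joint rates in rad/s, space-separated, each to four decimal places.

o_n = [-1.2940, 0.6789, 0.3014]
J₁: ẑ×o_n = [-0.6789, -1.2940, 0.0000], ω = ẑ
J2: z=[-0.2924, 0.9563, 0.0000] o=[-0.6503, -0.1988, 0.3300] → [-0.0274, -0.0084, 0.3590, -0.2924, 0.9563, 0.0000]
J3: z=[-0.7107, -0.2173, -0.6691] o=[-0.5848, 0.3650, 0.0773] → [0.1614, 0.6338, -0.3772, -0.7107, -0.2173, -0.6691]
J4: z=[-0.7107, -0.2173, -0.6691] o=[-0.8200, 0.4970, 0.2843] → [0.1180, 0.3293, -0.2323, -0.7107, -0.2173, -0.6691]
J5: z=[0.4374, 0.6085, -0.6621] o=[-1.0955, 0.8786, 0.4530] → [-0.2245, 0.1978, 0.0335, 0.4374, 0.6085, -0.6621]
J6: z=[0.1837, -0.7813, -0.5966] o=[-1.0392, 1.1069, 0.1714] → [-0.3569, 0.1281, -0.2777, 0.1837, -0.7813, -0.5966]
q̇ = J⁺·V = [0.4420, 0.3380, 0.4780, 0.0150, -0.6280, 0.4140]

0.4420 0.3380 0.4780 0.0150 -0.6280 0.4140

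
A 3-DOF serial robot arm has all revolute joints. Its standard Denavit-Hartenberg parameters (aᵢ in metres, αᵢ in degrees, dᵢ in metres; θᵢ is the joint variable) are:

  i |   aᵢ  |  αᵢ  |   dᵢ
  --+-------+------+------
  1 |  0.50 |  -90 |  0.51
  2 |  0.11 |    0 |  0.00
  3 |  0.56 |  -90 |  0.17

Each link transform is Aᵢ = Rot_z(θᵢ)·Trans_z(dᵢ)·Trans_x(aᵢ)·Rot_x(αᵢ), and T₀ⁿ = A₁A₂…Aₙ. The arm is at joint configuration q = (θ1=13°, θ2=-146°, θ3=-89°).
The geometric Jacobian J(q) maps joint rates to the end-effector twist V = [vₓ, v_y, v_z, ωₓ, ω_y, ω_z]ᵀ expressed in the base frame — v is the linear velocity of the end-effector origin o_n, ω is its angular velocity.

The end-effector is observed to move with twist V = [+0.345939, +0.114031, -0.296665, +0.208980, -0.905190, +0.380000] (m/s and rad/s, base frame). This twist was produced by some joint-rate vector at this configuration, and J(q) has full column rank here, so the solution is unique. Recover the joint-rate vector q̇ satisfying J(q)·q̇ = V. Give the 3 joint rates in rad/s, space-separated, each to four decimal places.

0.3800 0.0190 -0.9480

o_n = [0.0471, 0.1853, 0.1128]
J₁: ẑ×o_n = [-0.1853, 0.0471, 0.0000], ω = ẑ
J2: z=[-0.2250, 0.9744, 0.0000] o=[0.4872, 0.1125, 0.5100] → [-0.3870, -0.0894, 0.4124, -0.2250, 0.9744, 0.0000]
J3: z=[-0.2250, 0.9744, 0.0000] o=[0.3983, 0.0920, 0.5715] → [-0.4470, -0.1032, 0.3212, -0.2250, 0.9744, 0.0000]
q̇ = J⁺·V = [0.3800, 0.0190, -0.9480]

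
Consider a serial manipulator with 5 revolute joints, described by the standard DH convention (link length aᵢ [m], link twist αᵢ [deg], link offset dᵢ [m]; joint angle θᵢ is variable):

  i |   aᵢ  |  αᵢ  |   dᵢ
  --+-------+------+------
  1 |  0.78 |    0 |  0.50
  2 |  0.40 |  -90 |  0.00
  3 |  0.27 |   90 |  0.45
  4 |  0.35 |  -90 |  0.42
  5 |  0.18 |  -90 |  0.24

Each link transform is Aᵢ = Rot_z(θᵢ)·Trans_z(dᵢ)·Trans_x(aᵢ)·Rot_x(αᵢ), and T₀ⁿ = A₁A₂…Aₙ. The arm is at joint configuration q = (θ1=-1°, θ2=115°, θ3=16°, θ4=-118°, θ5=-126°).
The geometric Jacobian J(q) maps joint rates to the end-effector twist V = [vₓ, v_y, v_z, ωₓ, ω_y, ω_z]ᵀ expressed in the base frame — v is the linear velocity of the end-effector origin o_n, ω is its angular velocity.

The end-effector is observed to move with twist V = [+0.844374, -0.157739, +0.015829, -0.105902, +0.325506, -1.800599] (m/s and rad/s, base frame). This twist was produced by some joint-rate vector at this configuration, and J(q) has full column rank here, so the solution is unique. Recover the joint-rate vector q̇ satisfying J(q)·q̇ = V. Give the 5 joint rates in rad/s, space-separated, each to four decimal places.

o_n = [0.2990, 0.7672, 0.9425]
J₁: ẑ×o_n = [-0.7672, 0.2990, 0.0000], ω = ẑ
J2: z=[0.0000, 0.0000, 1.0000] o=[0.7799, -0.0136, 0.5000] → [-0.7809, -0.4809, 0.0000, 0.0000, 0.0000, 1.0000]
J3: z=[-0.9135, -0.4067, 0.0000] o=[0.6172, 0.3518, 0.5000] → [-0.1800, 0.4042, -0.5089, -0.9135, -0.4067, 0.0000]
J4: z=[-0.1121, 0.2518, 0.9613] o=[0.1005, 0.4059, 0.4256] → [-0.2172, 0.2487, -0.0905, -0.1121, 0.2518, 0.9613]
J5: z=[0.0837, 0.9663, -0.2434] o=[0.4000, 0.4930, 0.8746] → [0.1323, 0.0189, 0.1205, 0.0837, 0.9663, -0.2434]
q̇ = J⁺·V = [-0.5830, -0.2170, 0.2850, -0.8680, 0.6830]

-0.5830 -0.2170 0.2850 -0.8680 0.6830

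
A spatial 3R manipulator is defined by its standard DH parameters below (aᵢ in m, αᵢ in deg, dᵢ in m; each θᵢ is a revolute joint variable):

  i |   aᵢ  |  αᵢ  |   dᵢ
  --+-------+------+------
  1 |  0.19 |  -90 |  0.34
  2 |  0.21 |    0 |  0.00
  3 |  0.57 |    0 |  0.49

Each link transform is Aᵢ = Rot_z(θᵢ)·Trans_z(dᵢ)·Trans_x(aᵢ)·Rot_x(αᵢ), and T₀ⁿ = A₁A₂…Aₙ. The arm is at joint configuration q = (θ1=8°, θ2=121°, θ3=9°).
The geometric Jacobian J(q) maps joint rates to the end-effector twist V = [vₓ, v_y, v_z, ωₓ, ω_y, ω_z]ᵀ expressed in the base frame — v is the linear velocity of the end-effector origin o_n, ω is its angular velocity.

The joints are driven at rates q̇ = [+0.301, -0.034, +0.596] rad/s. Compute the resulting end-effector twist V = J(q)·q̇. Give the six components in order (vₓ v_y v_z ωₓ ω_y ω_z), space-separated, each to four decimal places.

-0.3711 -0.1386 0.2022 -0.0782 0.5565 0.3010

o_n = [-0.3500, 0.4456, -0.2767]
J₁: ẑ×o_n = [-0.4456, -0.3500, 0.0000], ω = ẑ
J2: z=[-0.1392, 0.9903, 0.0000] o=[0.1882, 0.0264, 0.3400] → [-0.6106, -0.0858, 0.4745, -0.1392, 0.9903, 0.0000]
J3: z=[-0.1392, 0.9903, 0.0000] o=[0.0810, 0.0114, 0.1600] → [-0.4324, -0.0608, 0.3664, -0.1392, 0.9903, 0.0000]
V = J·q̇ = [-0.3711, -0.1386, 0.2022, -0.0782, 0.5565, 0.3010]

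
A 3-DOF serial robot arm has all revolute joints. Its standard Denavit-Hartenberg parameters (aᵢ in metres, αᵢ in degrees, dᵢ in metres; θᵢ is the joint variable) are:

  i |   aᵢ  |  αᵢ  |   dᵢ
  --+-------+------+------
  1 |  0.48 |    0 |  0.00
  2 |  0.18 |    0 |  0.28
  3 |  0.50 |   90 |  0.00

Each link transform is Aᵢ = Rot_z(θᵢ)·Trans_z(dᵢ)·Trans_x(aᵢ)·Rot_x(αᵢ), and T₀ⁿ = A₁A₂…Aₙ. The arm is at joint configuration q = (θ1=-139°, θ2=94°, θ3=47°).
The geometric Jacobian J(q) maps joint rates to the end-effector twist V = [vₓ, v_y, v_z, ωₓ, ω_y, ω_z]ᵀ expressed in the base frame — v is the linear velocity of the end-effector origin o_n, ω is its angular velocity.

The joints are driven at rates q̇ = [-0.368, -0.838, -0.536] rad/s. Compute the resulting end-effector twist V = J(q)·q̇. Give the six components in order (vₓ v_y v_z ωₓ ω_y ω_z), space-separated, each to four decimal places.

o_n = [0.2647, -0.4247, 0.2800]
J₁: ẑ×o_n = [0.4247, 0.2647, -0.0000], ω = ẑ
J2: z=[0.0000, 0.0000, 1.0000] o=[-0.3623, -0.3149, 0.0000] → [0.1098, 0.6270, -0.0000, 0.0000, 0.0000, 1.0000]
J3: z=[0.0000, 0.0000, 1.0000] o=[-0.2350, -0.4422, 0.2800] → [-0.0174, 0.4997, 0.0000, 0.0000, 0.0000, 1.0000]
V = J·q̇ = [-0.2390, -0.8907, 0.0000, 0.0000, 0.0000, -1.7420]

-0.2390 -0.8907 0.0000 0.0000 0.0000 -1.7420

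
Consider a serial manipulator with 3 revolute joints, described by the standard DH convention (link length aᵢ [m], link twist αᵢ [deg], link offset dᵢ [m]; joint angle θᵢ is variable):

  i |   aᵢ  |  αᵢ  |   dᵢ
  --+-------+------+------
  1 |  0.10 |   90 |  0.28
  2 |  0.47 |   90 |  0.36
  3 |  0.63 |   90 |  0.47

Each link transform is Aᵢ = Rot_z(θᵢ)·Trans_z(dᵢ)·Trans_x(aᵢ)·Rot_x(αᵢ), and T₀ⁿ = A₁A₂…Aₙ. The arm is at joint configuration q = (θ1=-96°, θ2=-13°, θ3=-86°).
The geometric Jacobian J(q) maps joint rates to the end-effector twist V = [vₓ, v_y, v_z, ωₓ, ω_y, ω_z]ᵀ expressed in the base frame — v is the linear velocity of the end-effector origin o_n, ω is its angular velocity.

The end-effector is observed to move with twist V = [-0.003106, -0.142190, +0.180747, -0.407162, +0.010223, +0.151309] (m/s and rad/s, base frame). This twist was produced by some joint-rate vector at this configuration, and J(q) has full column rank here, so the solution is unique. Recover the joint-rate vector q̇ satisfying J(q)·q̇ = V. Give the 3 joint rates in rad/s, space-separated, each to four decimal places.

0.0110 0.4060 -0.1440

o_n = [0.2152, -0.5204, -0.2936]
J₁: ẑ×o_n = [0.5204, 0.2152, -0.0000], ω = ẑ
J2: z=[-0.9945, 0.1045, 0.0000] o=[-0.0105, -0.0995, 0.2800] → [-0.0600, -0.5704, 0.3950, -0.9945, 0.1045, 0.0000]
J3: z=[0.0235, 0.2237, -0.9744] o=[-0.4163, -0.5173, 0.1743] → [-0.1077, -0.6044, -0.1414, 0.0235, 0.2237, -0.9744]
q̇ = J⁺·V = [0.0110, 0.4060, -0.1440]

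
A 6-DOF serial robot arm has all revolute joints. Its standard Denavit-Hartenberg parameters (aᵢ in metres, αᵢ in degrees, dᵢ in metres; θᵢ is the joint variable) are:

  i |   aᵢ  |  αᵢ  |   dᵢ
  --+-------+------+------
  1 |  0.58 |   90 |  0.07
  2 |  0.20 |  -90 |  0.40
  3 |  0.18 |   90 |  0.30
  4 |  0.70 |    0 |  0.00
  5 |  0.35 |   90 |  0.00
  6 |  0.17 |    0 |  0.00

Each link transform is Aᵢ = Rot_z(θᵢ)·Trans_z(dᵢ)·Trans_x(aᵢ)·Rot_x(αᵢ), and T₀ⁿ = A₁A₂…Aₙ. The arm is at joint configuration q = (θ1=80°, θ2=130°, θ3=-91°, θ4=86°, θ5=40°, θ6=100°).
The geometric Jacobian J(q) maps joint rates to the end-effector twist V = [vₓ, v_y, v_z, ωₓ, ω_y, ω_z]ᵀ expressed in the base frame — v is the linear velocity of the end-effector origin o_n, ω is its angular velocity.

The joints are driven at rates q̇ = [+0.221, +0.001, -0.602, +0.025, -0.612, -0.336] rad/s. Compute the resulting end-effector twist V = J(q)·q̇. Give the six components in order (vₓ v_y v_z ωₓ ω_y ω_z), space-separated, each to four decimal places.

o_n = [0.3608, -0.4737, -0.7139]
J₁: ẑ×o_n = [0.4737, 0.3608, -0.0000], ω = ẑ
J2: z=[0.9848, -0.1736, 0.0000] o=[0.1007, 0.5712, 0.0700] → [0.1361, 0.7720, -0.9839, 0.9848, -0.1736, 0.0000]
J3: z=[-0.1330, -0.7544, -0.6428] o=[0.4723, 0.3751, 0.2232] → [0.1614, -0.0529, 0.0287, -0.1330, -0.7544, -0.6428]
J4: z=[0.0944, 0.6360, -0.7659] o=[0.6100, 0.1195, 0.0280] → [-0.9262, 0.2609, 0.1025, 0.0944, 0.6360, -0.7659]
J5: z=[0.0944, 0.6360, -0.7659] o=[0.5653, -0.4152, -0.4215] → [-0.2307, 0.1843, 0.1246, 0.0944, 0.6360, -0.7659]
J6: z=[0.7200, -0.5750, -0.3886] o=[0.3246, -0.5954, -0.6008] → [0.1123, 0.0674, 0.1084, 0.7200, -0.5750, -0.3886]
V = J·q̇ = [0.0880, -0.0165, -0.1284, -0.2163, 0.2739, 1.1881]

0.0880 -0.0165 -0.1284 -0.2163 0.2739 1.1881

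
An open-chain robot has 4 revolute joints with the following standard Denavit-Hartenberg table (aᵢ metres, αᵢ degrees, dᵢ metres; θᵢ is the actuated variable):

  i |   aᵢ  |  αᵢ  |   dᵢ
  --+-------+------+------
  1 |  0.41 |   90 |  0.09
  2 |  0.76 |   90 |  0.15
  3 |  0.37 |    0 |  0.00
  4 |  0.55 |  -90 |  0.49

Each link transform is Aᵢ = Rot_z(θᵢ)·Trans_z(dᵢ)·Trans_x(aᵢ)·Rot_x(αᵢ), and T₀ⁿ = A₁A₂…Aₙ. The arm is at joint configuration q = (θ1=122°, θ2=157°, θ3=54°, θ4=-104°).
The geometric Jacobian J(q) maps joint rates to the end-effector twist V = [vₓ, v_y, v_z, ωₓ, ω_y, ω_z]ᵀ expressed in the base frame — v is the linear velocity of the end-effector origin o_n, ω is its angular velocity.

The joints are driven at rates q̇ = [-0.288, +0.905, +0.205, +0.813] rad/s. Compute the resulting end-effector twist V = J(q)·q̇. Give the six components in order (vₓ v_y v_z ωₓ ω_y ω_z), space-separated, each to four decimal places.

0.8400 -0.9199 -0.7919 0.5567 0.8169 0.6491

o_n = [0.3543, -0.5141, 1.0611]
J₁: ẑ×o_n = [0.5141, 0.3543, -0.0000], ω = ẑ
J2: z=[0.8480, 0.5299, 0.0000] o=[-0.2173, 0.3477, 0.0900] → [0.5146, -0.8236, -1.0337, 0.8480, 0.5299, 0.0000]
J3: z=[-0.2071, 0.3314, 0.9205] o=[0.2807, -0.1661, 0.3870] → [0.5438, 0.2074, 0.0477, -0.2071, 0.3314, 0.9205]
J4: z=[-0.2071, 0.3314, 0.9205] o=[0.6406, -0.1772, 0.4719] → [0.5053, -0.1416, 0.1646, -0.2071, 0.3314, 0.9205]
V = J·q̇ = [0.8400, -0.9199, -0.7919, 0.5567, 0.8169, 0.6491]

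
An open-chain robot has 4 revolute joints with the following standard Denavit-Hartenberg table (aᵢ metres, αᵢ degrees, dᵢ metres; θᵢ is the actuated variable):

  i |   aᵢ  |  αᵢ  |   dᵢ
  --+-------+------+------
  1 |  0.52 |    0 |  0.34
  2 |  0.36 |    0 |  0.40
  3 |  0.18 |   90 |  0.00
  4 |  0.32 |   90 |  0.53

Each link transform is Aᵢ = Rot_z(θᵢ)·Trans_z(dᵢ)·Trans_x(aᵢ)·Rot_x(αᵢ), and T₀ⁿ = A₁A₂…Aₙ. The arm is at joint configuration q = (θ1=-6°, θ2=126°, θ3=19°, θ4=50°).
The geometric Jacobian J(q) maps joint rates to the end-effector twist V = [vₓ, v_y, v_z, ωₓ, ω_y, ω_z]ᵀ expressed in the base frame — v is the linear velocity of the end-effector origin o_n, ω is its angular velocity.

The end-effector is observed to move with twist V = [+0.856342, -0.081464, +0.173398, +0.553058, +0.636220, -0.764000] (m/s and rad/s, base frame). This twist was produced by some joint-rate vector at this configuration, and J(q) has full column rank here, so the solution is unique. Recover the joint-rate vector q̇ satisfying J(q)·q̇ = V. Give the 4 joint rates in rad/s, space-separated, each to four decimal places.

-0.0390 -0.6140 -0.1110 0.8430

o_n = [0.3938, 0.9104, 0.9851]
J₁: ẑ×o_n = [-0.9104, 0.3938, 0.0000], ω = ẑ
J2: z=[0.0000, 0.0000, 1.0000] o=[0.5172, -0.0544, 0.3400] → [-0.9648, -0.1234, 0.0000, 0.0000, 0.0000, 1.0000]
J3: z=[0.0000, 0.0000, 1.0000] o=[0.3372, 0.2574, 0.7400] → [-0.6530, 0.0566, 0.0000, 0.0000, 0.0000, 1.0000]
J4: z=[0.6561, 0.7547, 0.0000] o=[0.2013, 0.3755, 0.7400] → [0.1850, -0.1608, 0.2057, 0.6561, 0.7547, 0.0000]
q̇ = J⁺·V = [-0.0390, -0.6140, -0.1110, 0.8430]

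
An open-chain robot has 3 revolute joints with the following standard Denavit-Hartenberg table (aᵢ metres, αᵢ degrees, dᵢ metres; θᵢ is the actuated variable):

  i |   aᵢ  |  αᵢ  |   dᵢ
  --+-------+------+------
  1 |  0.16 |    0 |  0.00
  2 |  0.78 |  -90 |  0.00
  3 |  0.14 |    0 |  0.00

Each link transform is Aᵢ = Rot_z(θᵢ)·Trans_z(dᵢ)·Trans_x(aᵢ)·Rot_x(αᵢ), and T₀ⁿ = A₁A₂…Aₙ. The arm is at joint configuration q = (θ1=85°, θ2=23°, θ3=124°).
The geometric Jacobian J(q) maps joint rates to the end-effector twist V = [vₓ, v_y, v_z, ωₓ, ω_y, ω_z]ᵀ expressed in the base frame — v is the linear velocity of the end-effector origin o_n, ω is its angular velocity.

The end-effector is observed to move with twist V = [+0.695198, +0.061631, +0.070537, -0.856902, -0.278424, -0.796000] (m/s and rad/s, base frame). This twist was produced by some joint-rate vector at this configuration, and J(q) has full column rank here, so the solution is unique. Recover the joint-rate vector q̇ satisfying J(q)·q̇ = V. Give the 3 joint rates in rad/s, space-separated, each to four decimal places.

o_n = [-0.2029, 0.8268, -0.1161]
J₁: ẑ×o_n = [-0.8268, -0.2029, 0.0000], ω = ẑ
J2: z=[0.0000, 0.0000, 1.0000] o=[0.0139, 0.1594, 0.0000] → [-0.6674, -0.2168, 0.0000, 0.0000, 0.0000, 1.0000]
J3: z=[-0.9511, -0.3090, 0.0000] o=[-0.2271, 0.9012, 0.0000] → [0.0359, -0.1104, 0.0783, -0.9511, -0.3090, 0.0000]
q̇ = J⁺·V = [-0.8260, 0.0300, 0.9010]

-0.8260 0.0300 0.9010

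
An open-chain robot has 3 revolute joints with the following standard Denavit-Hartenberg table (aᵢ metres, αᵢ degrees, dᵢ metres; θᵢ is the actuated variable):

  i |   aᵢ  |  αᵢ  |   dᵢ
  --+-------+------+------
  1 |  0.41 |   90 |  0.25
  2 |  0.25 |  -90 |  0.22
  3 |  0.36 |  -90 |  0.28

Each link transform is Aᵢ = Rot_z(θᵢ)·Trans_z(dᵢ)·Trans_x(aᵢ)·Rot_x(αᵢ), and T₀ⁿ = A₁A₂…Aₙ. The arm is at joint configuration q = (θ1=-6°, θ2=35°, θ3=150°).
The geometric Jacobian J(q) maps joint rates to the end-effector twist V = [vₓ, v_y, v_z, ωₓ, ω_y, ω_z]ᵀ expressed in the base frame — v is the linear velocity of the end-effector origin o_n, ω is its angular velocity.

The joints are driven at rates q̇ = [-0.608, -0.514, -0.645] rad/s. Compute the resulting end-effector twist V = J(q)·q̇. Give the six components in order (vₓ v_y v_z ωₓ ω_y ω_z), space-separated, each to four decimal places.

0.1779 0.0620 0.1751 0.4217 0.4725 -1.1364

o_n = [0.1935, -0.0606, 0.4439]
J₁: ẑ×o_n = [0.0606, 0.1935, -0.0000], ω = ẑ
J2: z=[-0.1045, -0.9945, 0.0000] o=[0.4078, -0.0429, 0.2500] → [-0.1929, 0.0203, -0.2112, -0.1045, -0.9945, 0.0000]
J3: z=[-0.5704, 0.0600, 0.8192] o=[0.5884, -0.2831, 0.3934] → [-0.1792, -0.2946, -0.1032, -0.5704, 0.0600, 0.8192]
V = J·q̇ = [0.1779, 0.0620, 0.1751, 0.4217, 0.4725, -1.1364]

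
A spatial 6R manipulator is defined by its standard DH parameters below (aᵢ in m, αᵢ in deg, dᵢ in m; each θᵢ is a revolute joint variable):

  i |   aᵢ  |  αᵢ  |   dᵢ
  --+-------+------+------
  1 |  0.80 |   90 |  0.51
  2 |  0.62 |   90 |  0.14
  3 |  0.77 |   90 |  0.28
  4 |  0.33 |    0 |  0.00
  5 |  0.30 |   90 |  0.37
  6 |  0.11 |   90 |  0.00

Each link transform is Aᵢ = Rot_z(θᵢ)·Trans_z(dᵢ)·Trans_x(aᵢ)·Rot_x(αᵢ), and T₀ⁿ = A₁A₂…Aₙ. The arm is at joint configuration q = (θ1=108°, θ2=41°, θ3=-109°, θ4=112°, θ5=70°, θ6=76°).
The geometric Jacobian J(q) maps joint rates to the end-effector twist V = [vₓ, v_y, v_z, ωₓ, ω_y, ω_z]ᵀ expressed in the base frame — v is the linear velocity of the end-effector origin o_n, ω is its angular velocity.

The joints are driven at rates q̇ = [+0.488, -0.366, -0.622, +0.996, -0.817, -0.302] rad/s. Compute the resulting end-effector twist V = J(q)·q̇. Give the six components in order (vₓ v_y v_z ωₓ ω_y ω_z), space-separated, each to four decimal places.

0.1344 -0.2167 -0.0017 -0.0746 -0.7985 1.0719

o_n = [-0.3858, 1.1638, 0.1191]
J₁: ẑ×o_n = [-1.1638, -0.3858, 0.0000], ω = ẑ
J2: z=[0.9511, 0.3090, 0.0000] o=[-0.2472, 0.7608, 0.5100] → [-0.1208, 0.3718, 0.4261, 0.9511, 0.3090, 0.0000]
J3: z=[-0.2027, 0.6239, -0.7547] o=[-0.2587, 1.2491, 0.9168] → [-0.5621, -0.0657, 0.0967, -0.2027, 0.6239, -0.7547]
J4: z=[0.5301, -0.5781, -0.6203] o=[-0.9494, 1.0189, 0.5410] → [0.3338, -0.1259, 0.4026, 0.5301, -0.5781, -0.6203]
J5: z=[0.5301, -0.5781, -0.6203] o=[-0.9096, 1.2748, 0.3365] → [0.0568, -0.2097, 0.2439, 0.5301, -0.5781, -0.6203]
J6: z=[-0.1739, 0.6419, -0.7468] o=[-0.4645, 1.2121, 0.1789] → [-0.0745, -0.0692, -0.0421, -0.1739, 0.6419, -0.7468]
V = J·q̇ = [0.1344, -0.2167, -0.0017, -0.0746, -0.7985, 1.0719]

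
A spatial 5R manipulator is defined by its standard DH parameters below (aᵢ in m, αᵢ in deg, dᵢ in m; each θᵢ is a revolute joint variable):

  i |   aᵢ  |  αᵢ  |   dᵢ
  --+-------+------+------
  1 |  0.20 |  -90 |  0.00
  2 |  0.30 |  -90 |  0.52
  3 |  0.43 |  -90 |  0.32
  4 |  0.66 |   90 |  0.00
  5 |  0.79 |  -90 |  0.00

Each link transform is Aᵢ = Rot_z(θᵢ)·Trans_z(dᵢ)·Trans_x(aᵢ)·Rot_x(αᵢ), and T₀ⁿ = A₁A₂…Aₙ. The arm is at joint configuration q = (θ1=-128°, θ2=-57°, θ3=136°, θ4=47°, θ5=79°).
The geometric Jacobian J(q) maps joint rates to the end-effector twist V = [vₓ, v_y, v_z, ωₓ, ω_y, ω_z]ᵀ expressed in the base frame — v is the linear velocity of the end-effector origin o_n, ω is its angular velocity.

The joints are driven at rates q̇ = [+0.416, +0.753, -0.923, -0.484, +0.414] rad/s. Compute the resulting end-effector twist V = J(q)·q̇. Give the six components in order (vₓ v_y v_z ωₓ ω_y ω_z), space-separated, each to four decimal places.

o_n = [0.6462, 0.1855, -0.6445]
J₁: ẑ×o_n = [-0.1855, 0.6462, 0.0000], ω = ẑ
J2: z=[0.7880, -0.6157, 0.0000] o=[-0.1231, -0.1576, 0.0000] → [0.3968, 0.5079, 0.7440, 0.7880, -0.6157, 0.0000]
J3: z=[-0.5163, -0.6609, -0.5446] o=[0.1860, -0.6065, 0.2516] → [1.0236, -0.7133, -0.1048, -0.5163, -0.6609, -0.5446]
J4: z=[0.7998, -0.1447, -0.5826] o=[-0.1109, -0.5013, -0.1821] → [0.4670, -0.0712, 0.6589, 0.7998, -0.1447, -0.5826]
J5: z=[-0.5761, 0.0879, -0.8127] o=[0.0006, 0.1491, -0.1908] → [-0.0103, -0.7861, -0.0776, -0.5761, 0.0879, -0.8127]
V = J·q̇ = [-0.9534, 1.0187, 0.3059, 0.4444, 0.2528, 0.8642]

-0.9534 1.0187 0.3059 0.4444 0.2528 0.8642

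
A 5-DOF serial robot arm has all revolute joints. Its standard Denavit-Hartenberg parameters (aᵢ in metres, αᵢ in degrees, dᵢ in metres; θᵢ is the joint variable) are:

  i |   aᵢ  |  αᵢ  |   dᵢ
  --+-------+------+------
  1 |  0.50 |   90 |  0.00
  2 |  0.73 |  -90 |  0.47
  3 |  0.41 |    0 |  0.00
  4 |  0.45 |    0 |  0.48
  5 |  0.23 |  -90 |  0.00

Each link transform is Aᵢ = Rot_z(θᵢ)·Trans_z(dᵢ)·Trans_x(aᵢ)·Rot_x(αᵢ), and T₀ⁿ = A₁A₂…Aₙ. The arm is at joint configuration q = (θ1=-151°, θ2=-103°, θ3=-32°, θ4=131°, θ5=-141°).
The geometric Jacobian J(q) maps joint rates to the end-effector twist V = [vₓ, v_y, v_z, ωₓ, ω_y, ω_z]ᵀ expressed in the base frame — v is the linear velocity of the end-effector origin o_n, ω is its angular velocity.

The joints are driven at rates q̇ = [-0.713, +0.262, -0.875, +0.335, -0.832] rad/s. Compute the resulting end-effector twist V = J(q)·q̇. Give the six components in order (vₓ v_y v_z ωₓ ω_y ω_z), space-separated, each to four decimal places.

o_n = [-0.8069, 0.0063, -1.2560]
J₁: ẑ×o_n = [-0.0063, -0.8069, 0.0000], ω = ẑ
J2: z=[-0.4848, 0.8746, 0.0000] o=[-0.4373, -0.2424, 0.0000] → [-1.0985, -0.6089, 0.2027, -0.4848, 0.8746, 0.0000]
J3: z=[-0.8522, -0.4724, -0.2250] o=[-0.5215, 0.2483, -0.7113] → [0.2029, -0.4000, 0.0714, -0.8522, -0.4724, -0.2250]
J4: z=[-0.8522, -0.4724, -0.2250] o=[-0.5585, 0.4762, -1.0501] → [-0.0084, -0.1196, 0.2831, -0.8522, -0.4724, -0.2250]
J5: z=[-0.8522, -0.4724, -0.2250] o=[-0.7659, -0.1469, -1.0895] → [0.1131, -0.1327, -0.1500, -0.8522, -0.4724, -0.2250]
V = J·q̇ = [-0.5578, 0.8361, 0.2102, 1.0422, 0.8773, -0.4044]

-0.5578 0.8361 0.2102 1.0422 0.8773 -0.4044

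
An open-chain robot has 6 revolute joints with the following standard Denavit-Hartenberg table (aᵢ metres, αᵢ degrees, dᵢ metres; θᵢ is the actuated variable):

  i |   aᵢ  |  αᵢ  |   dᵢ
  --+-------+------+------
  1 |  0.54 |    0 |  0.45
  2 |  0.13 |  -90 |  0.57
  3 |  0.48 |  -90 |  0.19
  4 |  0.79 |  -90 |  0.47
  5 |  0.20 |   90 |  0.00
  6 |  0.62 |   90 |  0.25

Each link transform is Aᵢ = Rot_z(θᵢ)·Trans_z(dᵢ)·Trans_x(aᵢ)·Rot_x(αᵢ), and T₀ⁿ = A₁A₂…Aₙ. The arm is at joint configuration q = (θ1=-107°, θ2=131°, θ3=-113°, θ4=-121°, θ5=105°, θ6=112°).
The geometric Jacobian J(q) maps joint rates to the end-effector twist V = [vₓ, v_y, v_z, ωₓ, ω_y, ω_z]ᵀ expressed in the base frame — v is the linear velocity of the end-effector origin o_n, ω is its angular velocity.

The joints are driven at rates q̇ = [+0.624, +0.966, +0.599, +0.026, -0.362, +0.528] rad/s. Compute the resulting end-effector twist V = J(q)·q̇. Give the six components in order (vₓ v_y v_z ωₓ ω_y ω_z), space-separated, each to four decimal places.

o_n = [-0.3884, 0.8887, 1.5930]
J₁: ẑ×o_n = [-0.8887, -0.3884, 0.0000], ω = ẑ
J2: z=[0.0000, 0.0000, 1.0000] o=[-0.1579, -0.5164, 0.4500] → [-1.4051, -0.2305, 0.0000, 0.0000, 0.0000, 1.0000]
J3: z=[-0.4067, 0.9135, 0.0000] o=[-0.0391, -0.4635, 1.0200] → [0.5234, 0.2330, -0.2309, -0.4067, 0.9135, 0.0000]
J4: z=[0.8409, 0.3744, 0.3907] o=[-0.2877, -0.3662, 1.4618] → [-0.4412, -0.1496, 1.0930, 0.8409, 0.3744, 0.3907]
J5: z=[-0.5155, 0.3343, 0.7890] o=[-0.0227, 0.4930, 1.2710] → [-0.2046, -0.1226, -0.0817, -0.5155, 0.3343, 0.7890]
J6: z=[-0.3768, 0.7385, -0.5591] o=[-0.1766, 0.3759, 1.2200] → [0.5621, 0.2589, -0.0368, -0.3768, 0.7385, -0.5591]
V = J·q̇ = [-1.2390, -0.1482, -0.0998, -0.2341, 0.8259, 1.0193]

-1.2390 -0.1482 -0.0998 -0.2341 0.8259 1.0193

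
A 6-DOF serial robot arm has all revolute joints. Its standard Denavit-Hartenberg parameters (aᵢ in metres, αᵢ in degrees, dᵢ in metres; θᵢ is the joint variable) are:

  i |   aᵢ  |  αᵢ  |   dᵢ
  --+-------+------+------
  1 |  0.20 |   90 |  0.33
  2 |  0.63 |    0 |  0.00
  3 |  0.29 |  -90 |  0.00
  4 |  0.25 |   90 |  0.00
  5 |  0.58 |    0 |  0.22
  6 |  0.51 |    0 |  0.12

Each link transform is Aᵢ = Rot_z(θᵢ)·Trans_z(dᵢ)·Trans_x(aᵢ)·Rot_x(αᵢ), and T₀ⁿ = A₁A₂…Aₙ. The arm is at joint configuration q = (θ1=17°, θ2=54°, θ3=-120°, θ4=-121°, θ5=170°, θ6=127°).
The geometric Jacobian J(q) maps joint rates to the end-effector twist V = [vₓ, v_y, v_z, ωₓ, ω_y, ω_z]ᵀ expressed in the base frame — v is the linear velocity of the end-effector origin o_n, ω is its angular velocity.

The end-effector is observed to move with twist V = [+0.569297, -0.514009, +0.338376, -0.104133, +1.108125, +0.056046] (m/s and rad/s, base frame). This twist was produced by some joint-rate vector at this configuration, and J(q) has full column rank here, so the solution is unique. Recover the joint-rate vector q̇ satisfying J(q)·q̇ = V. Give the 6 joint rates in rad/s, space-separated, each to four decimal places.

-0.8020 -0.6100 -0.0640 0.5540 0.0630 0.7450

o_n = [0.1801, 0.3185, 0.6549]
J₁: ẑ×o_n = [-0.3185, 0.1801, 0.0000], ω = ẑ
J2: z=[0.2924, -0.9563, 0.0000] o=[0.1913, 0.0585, 0.3300] → [-0.3108, -0.0950, 0.0654, 0.2924, -0.9563, 0.0000]
J3: z=[0.2924, -0.9563, 0.0000] o=[0.5454, 0.1667, 0.8397] → [0.1767, 0.0540, -0.3049, 0.2924, -0.9563, 0.0000]
J4: z=[0.8736, 0.2671, 0.4067] o=[0.6582, 0.2012, 0.5748] → [-0.0263, -0.2645, 0.2302, 0.8736, 0.2671, 0.4067]
J5: z=[-0.4840, 0.3906, 0.7831] o=[0.6708, -0.0190, 0.6924] → [-0.2789, -0.4023, 0.0283, -0.4840, 0.3906, 0.7831]
J6: z=[-0.4840, 0.3906, 0.7831] o=[0.6235, 0.5970, 0.6369] → [0.2251, -0.3385, 0.3080, -0.4840, 0.3906, 0.7831]
q̇ = J⁺·V = [-0.8020, -0.6100, -0.0640, 0.5540, 0.0630, 0.7450]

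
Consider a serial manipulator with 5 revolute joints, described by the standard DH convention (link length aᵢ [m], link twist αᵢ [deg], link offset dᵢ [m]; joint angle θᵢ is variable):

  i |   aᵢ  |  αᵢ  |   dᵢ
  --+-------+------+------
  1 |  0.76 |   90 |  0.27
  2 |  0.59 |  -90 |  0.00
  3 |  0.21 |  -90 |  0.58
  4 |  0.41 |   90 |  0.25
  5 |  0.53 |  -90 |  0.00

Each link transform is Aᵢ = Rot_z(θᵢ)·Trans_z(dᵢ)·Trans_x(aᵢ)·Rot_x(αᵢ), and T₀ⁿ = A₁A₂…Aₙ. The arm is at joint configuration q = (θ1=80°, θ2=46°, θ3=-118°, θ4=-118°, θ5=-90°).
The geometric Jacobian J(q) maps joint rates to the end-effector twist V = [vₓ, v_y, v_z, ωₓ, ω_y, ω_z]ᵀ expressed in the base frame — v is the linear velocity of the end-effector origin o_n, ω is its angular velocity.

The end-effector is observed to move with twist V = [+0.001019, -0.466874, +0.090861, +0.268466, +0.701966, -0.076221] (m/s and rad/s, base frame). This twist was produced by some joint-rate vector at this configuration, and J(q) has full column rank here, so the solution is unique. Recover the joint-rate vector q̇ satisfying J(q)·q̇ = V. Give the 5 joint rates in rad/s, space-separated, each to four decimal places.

-0.2460 0.2840 -0.1880 0.4940 0.4790

o_n = [-0.0596, 0.3301, 1.1650]
J₁: ẑ×o_n = [-0.3301, -0.0596, 0.0000], ω = ẑ
J2: z=[0.9848, -0.1736, 0.0000] o=[0.1320, 0.7485, 0.2700] → [-0.1554, -0.8814, -0.4452, 0.9848, -0.1736, 0.0000]
J3: z=[-0.1249, -0.7084, 0.6947] o=[0.2031, 1.1521, 0.6944] → [0.2376, -0.1237, -0.0834, -0.1249, -0.7084, 0.6947]
J4: z=[0.5688, 0.5225, 0.6351] o=[0.3014, 0.6416, 1.0264] → [0.2702, -0.3081, 0.0115, 0.5688, 0.5225, 0.6351]
J5: z=[-0.6591, 0.7515, -0.0279] o=[0.2419, 0.6071, 1.5017] → [-0.2607, -0.2134, 0.4091, -0.6591, 0.7515, -0.0279]
q̇ = J⁺·V = [-0.2460, 0.2840, -0.1880, 0.4940, 0.4790]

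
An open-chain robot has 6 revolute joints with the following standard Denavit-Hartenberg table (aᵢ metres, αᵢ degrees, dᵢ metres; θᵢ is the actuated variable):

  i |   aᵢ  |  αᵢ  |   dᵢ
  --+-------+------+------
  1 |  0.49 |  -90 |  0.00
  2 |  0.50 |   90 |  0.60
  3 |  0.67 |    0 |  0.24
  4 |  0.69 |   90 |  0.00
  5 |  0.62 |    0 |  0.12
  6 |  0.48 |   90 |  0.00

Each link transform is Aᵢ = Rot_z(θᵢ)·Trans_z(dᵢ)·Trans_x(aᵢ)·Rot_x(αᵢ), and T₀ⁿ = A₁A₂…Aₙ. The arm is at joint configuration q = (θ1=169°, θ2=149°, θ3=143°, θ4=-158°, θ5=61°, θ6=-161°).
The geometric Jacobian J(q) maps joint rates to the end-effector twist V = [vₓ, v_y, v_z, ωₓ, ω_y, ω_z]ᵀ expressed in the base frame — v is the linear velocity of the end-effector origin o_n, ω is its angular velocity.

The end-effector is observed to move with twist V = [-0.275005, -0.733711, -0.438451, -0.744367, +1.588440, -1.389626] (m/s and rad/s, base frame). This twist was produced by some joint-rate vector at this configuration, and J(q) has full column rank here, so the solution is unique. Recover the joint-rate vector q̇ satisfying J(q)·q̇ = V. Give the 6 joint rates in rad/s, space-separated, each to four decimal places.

-0.2410 -0.3180 0.8860 0.6310 0.6620 0.4760

o_n = [-0.0803, -0.6491, -0.6826]
J₁: ẑ×o_n = [0.6491, -0.0803, 0.0000], ω = ẑ
J2: z=[-0.1908, -0.9816, 0.0000] o=[-0.4810, 0.0935, 0.0000] → [0.6701, -0.1302, 0.5350, -0.1908, -0.9816, 0.0000]
J3: z=[-0.5056, 0.0983, -0.8572] o=[-0.1748, -0.5773, -0.2575] → [-0.1034, -0.2959, 0.0270, -0.5056, 0.0983, -0.8572]
J4: z=[-0.5056, 0.0983, -0.8572] o=[-0.8233, -0.8620, -0.1876] → [0.1338, -0.8871, -0.1806, -0.5056, 0.0983, -0.8572]
J5: z=[-0.0335, 0.9905, 0.1333] o=[-0.2284, -0.7957, -0.5309] → [-0.1698, 0.0147, -0.1516, -0.0335, 0.9905, 0.1333]
J6: z=[-0.0335, 0.9905, 0.1333] o=[-0.2474, -0.5946, -1.1293] → [0.4497, 0.0372, -0.1637, -0.0335, 0.9905, 0.1333]
q̇ = J⁺·V = [-0.2410, -0.3180, 0.8860, 0.6310, 0.6620, 0.4760]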